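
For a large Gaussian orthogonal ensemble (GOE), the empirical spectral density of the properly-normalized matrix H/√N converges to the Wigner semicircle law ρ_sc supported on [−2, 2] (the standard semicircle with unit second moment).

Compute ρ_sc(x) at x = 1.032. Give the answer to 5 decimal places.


ρ_sc(x) = (1/(2π)) √(4 − x²). With x = 1.032:
  4 − x² = 4 − (1.032)² = 4 − 1.065024 = 2.934976.
  √(4 − x²) = 1.713177.
  1/(2π) = 0.159155.
  ρ_sc(1.032) = 0.159155 · 1.713177 = 0.272661.

Rounded to 5 decimal places: ρ_sc(1.032) ≈ 0.27266.


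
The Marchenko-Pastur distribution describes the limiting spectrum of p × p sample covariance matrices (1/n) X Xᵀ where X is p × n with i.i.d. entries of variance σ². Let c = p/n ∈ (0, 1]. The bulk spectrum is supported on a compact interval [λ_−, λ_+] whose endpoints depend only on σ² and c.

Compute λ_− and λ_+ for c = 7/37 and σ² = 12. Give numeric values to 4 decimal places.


c = 7/37 = 0.189189; √c = 0.434959.
λ_− = σ² (1 − √c)² = 12 · (1 − 0.434959)² = 12 · (0.565041)² = 3.831258.
λ_+ = σ² (1 + √c)² = 12 · (1 + 0.434959)² = 12 · (1.434959)² = 24.709282.

Rounded to 4 decimal places: λ_− ≈ 3.8313, λ_+ ≈ 24.7093.


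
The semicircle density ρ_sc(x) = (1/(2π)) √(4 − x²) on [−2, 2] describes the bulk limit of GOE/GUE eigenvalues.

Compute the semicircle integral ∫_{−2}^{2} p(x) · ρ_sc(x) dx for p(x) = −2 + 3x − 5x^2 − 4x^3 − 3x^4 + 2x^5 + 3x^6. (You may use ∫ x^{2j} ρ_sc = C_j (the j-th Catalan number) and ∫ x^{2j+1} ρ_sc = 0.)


Write p(x) = Σ a_i x^i, split into monomials and integrate each against ρ_sc separately.
Using ∫ x^{2j} ρ_sc = C_j = (1/(j+1)) C(2j, j) (Catalan numbers) and ∫ x^{2j+1} ρ_sc = 0 (odd monomials vanish by symmetry):
  i = 0 (even): a_0 · C_{0} = -2 · 1 = -2
  i = 1 (odd): ∫ x^1 ρ_sc = 0 (vanishes)
  i = 2 (even): a_2 · C_{1} = -5 · 1 = -5
  i = 3 (odd): ∫ x^3 ρ_sc = 0 (vanishes)
  i = 4 (even): a_4 · C_{2} = -3 · 2 = -6
  i = 5 (odd): ∫ x^5 ρ_sc = 0 (vanishes)
  i = 6 (even): a_6 · C_{3} = 3 · 5 = 15

Summing the contributions: ∫_{−2}^{2} p(x) ρ_sc(x) dx = (-2) + (-5) + (-6) + 15 = 2.


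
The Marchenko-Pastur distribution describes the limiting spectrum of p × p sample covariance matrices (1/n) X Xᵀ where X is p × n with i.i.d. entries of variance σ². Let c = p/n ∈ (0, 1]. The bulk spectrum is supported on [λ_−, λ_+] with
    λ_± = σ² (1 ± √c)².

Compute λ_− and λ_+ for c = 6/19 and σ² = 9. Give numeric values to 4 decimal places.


c = 6/19 = 0.315789; √c = 0.561951.
λ_− = σ² (1 − √c)² = 9 · (1 − 0.561951)² = 9 · (0.438049)² = 1.726978.
λ_+ = σ² (1 + √c)² = 9 · (1 + 0.561951)² = 9 · (1.561951)² = 21.957232.

Rounded to 4 decimal places: λ_− ≈ 1.7270, λ_+ ≈ 21.9572.


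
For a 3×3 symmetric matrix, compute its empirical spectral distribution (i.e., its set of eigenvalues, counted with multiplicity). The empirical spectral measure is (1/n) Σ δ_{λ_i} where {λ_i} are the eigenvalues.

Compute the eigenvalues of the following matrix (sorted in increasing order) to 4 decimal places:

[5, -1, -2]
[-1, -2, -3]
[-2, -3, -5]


Since M is real symmetric, all three eigenvalues are real; they are the roots of det(λI − M) = λ³ − (tr M) λ² + s λ − det M, where s is the sum of the principal 2×2 minors.
tr M = 5 + (-2) + (-5) = -2.
s = (5·(-2) − (-1)²) + (5·(-5) − (-2)²) + ((-2)·(-5) − (-3)²) = -11 + (-29) + 1 = -39.
det M (expand along row 1) = 5·1 − (-1)·(-1) + (-2)·(-1) = 6.
Characteristic polynomial: λ³ + 2λ² − 39λ − 6 = 0.
Substitute λ = y + (tr M)/3 = y − 0.666667 to remove the quadratic term: y³ + p·y + q = 0 with p = s − (tr M)²/3 = -40.333333 and q = −2(tr M)³/27 + (tr M)·s/3 − det M = 20.592593.
Three real roots ⇒ use the trigonometric (Viète) form: r = 2√(−p/3) = 7.333333, φ = arccos(3q/(p·r)) = arccos(-0.208866) = 1.781211 rad.
y_k = r·cos(φ/3 − 2πk/3) for k = 0, 1, 2 gives y = 6.078275, 0.513926, -6.592201.
λ_k = y_k − 0.666667 gives λ = 5.4116, -0.1527, -7.2589 (check: the sum is -2.0000 = tr M).

Eigenvalues sorted in increasing order: [-7.2589, -0.1527, 5.4116].


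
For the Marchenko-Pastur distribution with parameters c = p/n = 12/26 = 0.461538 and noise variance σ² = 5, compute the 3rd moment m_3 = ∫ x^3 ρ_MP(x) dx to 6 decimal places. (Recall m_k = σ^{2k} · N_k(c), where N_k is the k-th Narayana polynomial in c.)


E[X³] = σ⁶ (1 + 3c + c²) (third MP moment). With σ² = 5 (so σ⁶ = 125) and c = 12/26 = 0.461538: E[X³] = 125 · (1 + 3·0.461538 + (0.461538)²) = 125 · 2.597633.

So E[X^3] = 324.704142.


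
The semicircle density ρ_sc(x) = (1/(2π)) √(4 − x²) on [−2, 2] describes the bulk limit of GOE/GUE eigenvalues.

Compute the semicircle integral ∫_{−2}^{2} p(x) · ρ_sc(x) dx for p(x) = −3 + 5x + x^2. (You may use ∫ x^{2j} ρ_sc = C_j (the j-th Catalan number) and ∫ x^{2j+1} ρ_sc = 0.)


Write p(x) = Σ a_i x^i, split into monomials and integrate each against ρ_sc separately.
Using ∫ x^{2j} ρ_sc = C_j = (1/(j+1)) C(2j, j) (Catalan numbers) and ∫ x^{2j+1} ρ_sc = 0 (odd monomials vanish by symmetry):
  i = 0 (even): a_0 · C_{0} = -3 · 1 = -3
  i = 1 (odd): ∫ x^1 ρ_sc = 0 (vanishes)
  i = 2 (even): a_2 · C_{1} = 1 · 1 = 1

Summing the contributions: ∫_{−2}^{2} p(x) ρ_sc(x) dx = (-3) + 1 = -2.


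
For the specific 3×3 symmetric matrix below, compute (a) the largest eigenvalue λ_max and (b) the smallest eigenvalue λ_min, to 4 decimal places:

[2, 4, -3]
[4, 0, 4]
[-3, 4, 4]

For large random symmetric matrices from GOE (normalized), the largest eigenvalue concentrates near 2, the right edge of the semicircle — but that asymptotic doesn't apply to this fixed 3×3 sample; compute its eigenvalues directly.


Since M is real symmetric, all three eigenvalues are real; they are the roots of det(λI − M) = λ³ − (tr M) λ² + s λ − det M, where s is the sum of the principal 2×2 minors.
tr M = 2 + 0 + 4 = 6.
s = (2·0 − 4²) + (2·4 − (-3)²) + (0·4 − 4²) = -16 + (-1) + (-16) = -33.
det M (expand along row 1) = 2·(-16) − 4·28 + (-3)·16 = -192.
Characteristic polynomial: λ³ − 6λ² − 33λ + 192 = 0.
Substitute λ = y + (tr M)/3 = y + 2.000000 to remove the quadratic term: y³ + p·y + q = 0 with p = s − (tr M)²/3 = -45.000000 and q = −2(tr M)³/27 + (tr M)·s/3 − det M = 110.000000.
Three real roots ⇒ use the trigonometric (Viète) form: r = 2√(−p/3) = 7.745967, φ = arccos(3q/(p·r)) = arccos(-0.946729) = 2.813719 rad.
y_k = r·cos(φ/3 − 2πk/3) for k = 0, 1, 2 gives y = 4.581565, 3.118187, -7.699752.
λ_k = y_k + 2.000000 gives λ = 6.5816, 5.1182, -5.6998 (check: the sum is 6.0000 = tr M).

Hence λ_max = 6.5816 and λ_min = -5.6998.


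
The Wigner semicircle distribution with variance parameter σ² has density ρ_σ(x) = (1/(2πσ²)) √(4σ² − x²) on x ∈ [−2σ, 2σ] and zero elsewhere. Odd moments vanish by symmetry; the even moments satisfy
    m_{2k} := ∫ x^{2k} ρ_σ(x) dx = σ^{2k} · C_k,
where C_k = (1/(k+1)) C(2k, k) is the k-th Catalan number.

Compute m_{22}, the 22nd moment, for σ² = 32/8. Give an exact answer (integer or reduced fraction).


By the scaled semicircle moment identity, m_{2k} = σ^{2k} · C_k with k = 11.
C_11 = (1/(k+1)) · C(2k, k) = (1/12) · C(22, 11) = (1/12) · 705432 = 58786.
σ^{2k} = (σ²)^k = (32/8)^11 = 4194304.

Therefore m_{22} = σ^{22} · C_11 = 4194304 · 58786 = 246566354944.


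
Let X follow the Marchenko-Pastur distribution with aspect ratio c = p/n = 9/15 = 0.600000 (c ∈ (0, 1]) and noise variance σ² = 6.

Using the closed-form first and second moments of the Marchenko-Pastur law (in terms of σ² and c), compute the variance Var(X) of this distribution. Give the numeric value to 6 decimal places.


Recall the MP moments m_1 = E[X] = σ² and m_2 = E[X²] = σ⁴ (1 + c).
m_1 = E[X] = σ² = 6, so m_1² = 36.
m_2 = E[X²] = σ⁴ (1 + c) = 36 · (1 + 0.600000) = 36 · 1.600000 = 57.600000.
(Note m_2 − m_1² simplifies to c · σ⁴ = 0.600000 · 36.)

Var(X) = m_2 − m_1² = 57.600000 − 36 = 21.600000.


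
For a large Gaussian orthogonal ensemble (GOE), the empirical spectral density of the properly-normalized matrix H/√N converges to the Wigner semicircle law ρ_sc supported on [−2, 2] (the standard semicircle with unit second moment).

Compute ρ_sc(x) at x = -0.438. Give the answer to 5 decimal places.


ρ_sc(x) = (1/(2π)) √(4 − x²). With x = -0.438:
  4 − x² = 4 − (-0.438)² = 4 − 0.191844 = 3.808156.
  √(4 − x²) = 1.951450.
  1/(2π) = 0.159155.
  ρ_sc(-0.438) = 0.159155 · 1.951450 = 0.310583.

Rounded to 5 decimal places: ρ_sc(-0.438) ≈ 0.31058.


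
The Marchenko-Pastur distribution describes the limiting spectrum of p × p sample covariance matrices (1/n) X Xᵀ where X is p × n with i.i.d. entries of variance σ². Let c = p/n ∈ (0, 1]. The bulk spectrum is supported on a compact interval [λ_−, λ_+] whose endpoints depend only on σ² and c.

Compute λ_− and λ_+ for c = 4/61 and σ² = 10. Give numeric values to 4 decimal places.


c = 4/61 = 0.065574; √c = 0.256074.
λ_− = σ² (1 − √c)² = 10 · (1 − 0.256074)² = 10 · (0.743926)² = 5.534263.
λ_+ = σ² (1 + √c)² = 10 · (1 + 0.256074)² = 10 · (1.256074)² = 15.777213.

Rounded to 4 decimal places: λ_− ≈ 5.5343, λ_+ ≈ 15.7772.


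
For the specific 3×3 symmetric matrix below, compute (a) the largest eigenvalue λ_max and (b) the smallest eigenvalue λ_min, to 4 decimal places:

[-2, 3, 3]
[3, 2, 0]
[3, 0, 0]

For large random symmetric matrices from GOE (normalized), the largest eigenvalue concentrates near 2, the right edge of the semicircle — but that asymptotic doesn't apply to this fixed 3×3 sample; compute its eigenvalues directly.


Since M is real symmetric, all three eigenvalues are real; they are the roots of det(λI − M) = λ³ − (tr M) λ² + s λ − det M, where s is the sum of the principal 2×2 minors.
tr M = -2 + 2 + 0 = 0.
s = ((-2)·2 − 3²) + ((-2)·0 − 3²) + (2·0 − 0²) = -13 + (-9) + 0 = -22.
det M (expand along row 1) = (-2)·0 − 3·0 + 3·(-6) = -18.
Characteristic polynomial: λ³ − 22λ + 18 = 0.
Substitute λ = y + (tr M)/3 = y + 0.000000 to remove the quadratic term: y³ + p·y + q = 0 with p = s − (tr M)²/3 = -22.000000 and q = −2(tr M)³/27 + (tr M)·s/3 − det M = 18.000000.
Three real roots ⇒ use the trigonometric (Viète) form: r = 2√(−p/3) = 5.416026, φ = arccos(3q/(p·r)) = arccos(-0.453200) = 2.041149 rad.
y_k = r·cos(φ/3 − 2πk/3) for k = 0, 1, 2 gives y = 4.210049, 0.845672, -5.055722.
λ_k = y_k + 0.000000 gives λ = 4.2100, 0.8457, -5.0557 (check: the sum is 0.0000 = tr M).

Hence λ_max = 4.2100 and λ_min = -5.0557.


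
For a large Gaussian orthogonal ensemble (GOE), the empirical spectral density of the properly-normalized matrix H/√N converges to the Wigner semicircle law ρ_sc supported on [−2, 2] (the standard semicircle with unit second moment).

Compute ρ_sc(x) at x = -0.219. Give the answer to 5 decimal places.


ρ_sc(x) = (1/(2π)) √(4 − x²). With x = -0.219:
  4 − x² = 4 − (-0.219)² = 4 − 0.047961 = 3.952039.
  √(4 − x²) = 1.987974.
  1/(2π) = 0.159155.
  ρ_sc(-0.219) = 0.159155 · 1.987974 = 0.316396.

Rounded to 5 decimal places: ρ_sc(-0.219) ≈ 0.31640.


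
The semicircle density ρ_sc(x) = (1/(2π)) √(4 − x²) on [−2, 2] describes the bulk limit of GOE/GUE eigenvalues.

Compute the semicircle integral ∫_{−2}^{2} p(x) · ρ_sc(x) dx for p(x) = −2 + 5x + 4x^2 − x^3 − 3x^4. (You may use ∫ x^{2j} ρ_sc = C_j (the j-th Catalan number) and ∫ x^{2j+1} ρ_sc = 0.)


Write p(x) = Σ a_i x^i, split into monomials and integrate each against ρ_sc separately.
Using ∫ x^{2j} ρ_sc = C_j = (1/(j+1)) C(2j, j) (Catalan numbers) and ∫ x^{2j+1} ρ_sc = 0 (odd monomials vanish by symmetry):
  i = 0 (even): a_0 · C_{0} = -2 · 1 = -2
  i = 1 (odd): ∫ x^1 ρ_sc = 0 (vanishes)
  i = 2 (even): a_2 · C_{1} = 4 · 1 = 4
  i = 3 (odd): ∫ x^3 ρ_sc = 0 (vanishes)
  i = 4 (even): a_4 · C_{2} = -3 · 2 = -6

Summing the contributions: ∫_{−2}^{2} p(x) ρ_sc(x) dx = (-2) + 4 + (-6) = -4.


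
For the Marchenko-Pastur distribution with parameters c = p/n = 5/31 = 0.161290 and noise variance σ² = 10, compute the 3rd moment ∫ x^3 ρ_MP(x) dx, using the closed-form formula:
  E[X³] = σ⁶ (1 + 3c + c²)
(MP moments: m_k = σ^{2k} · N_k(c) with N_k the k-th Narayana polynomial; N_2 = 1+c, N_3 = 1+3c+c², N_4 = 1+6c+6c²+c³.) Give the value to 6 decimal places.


E[X³] = σ⁶ (1 + 3c + c²) (third MP moment). With σ² = 10 (so σ⁶ = 1000) and c = 5/31 = 0.161290: E[X³] = 1000 · (1 + 3·0.161290 + (0.161290)²) = 1000 · 1.509886.

So E[X^3] = 1509.885536.


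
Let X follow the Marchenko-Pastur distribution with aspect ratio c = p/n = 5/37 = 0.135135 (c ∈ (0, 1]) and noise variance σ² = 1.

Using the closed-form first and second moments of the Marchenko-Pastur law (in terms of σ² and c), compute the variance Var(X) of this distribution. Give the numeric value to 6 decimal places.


Recall the MP moments m_1 = E[X] = σ² and m_2 = E[X²] = σ⁴ (1 + c).
m_1 = E[X] = σ² = 1, so m_1² = 1.
m_2 = E[X²] = σ⁴ (1 + c) = 1 · (1 + 0.135135) = 1 · 1.135135 = 1.135135.
(Note m_2 − m_1² simplifies to c · σ⁴ = 0.135135 · 1.)

Var(X) = m_2 − m_1² = 1.135135 − 1 = 0.135135.


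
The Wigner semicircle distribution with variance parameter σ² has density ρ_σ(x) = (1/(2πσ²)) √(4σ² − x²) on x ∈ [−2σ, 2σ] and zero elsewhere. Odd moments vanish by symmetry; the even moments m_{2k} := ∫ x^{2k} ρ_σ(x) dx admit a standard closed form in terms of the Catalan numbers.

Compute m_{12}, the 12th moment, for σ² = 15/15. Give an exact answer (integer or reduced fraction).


By the scaled semicircle moment identity, m_{2k} = σ^{2k} · C_k with k = 6.
C_6 = (1/(k+1)) · C(2k, k) = (1/7) · C(12, 6) = (1/7) · 924 = 132.
σ^{2k} = (σ²)^k = (15/15)^6 = 1.

Therefore m_{12} = σ^{12} · C_6 = 1 · 132 = 132.


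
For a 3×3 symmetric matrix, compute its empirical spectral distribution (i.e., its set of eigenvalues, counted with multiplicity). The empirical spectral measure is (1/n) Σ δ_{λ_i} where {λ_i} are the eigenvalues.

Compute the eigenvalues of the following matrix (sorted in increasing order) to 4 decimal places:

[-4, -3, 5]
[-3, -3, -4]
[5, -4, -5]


Since M is real symmetric, all three eigenvalues are real; they are the roots of det(λI − M) = λ³ − (tr M) λ² + s λ − det M, where s is the sum of the principal 2×2 minors.
tr M = -4 + (-3) + (-5) = -12.
s = ((-4)·(-3) − (-3)²) + ((-4)·(-5) − 5²) + ((-3)·(-5) − (-4)²) = 3 + (-5) + (-1) = -3.
det M (expand along row 1) = (-4)·(-1) − (-3)·35 + 5·27 = 244.
Characteristic polynomial: λ³ + 12λ² − 3λ − 244 = 0.
Substitute λ = y + (tr M)/3 = y − 4.000000 to remove the quadratic term: y³ + p·y + q = 0 with p = s − (tr M)²/3 = -51.000000 and q = −2(tr M)³/27 + (tr M)·s/3 − det M = -104.000000.
Three real roots ⇒ use the trigonometric (Viète) form: r = 2√(−p/3) = 8.246211, φ = arccos(3q/(p·r)) = arccos(0.741874) = 0.734936 rad.
y_k = r·cos(φ/3 − 2πk/3) for k = 0, 1, 2 gives y = 8.000000, -2.267949, -5.732051.
λ_k = y_k − 4.000000 gives λ = 4.0000, -6.2679, -9.7321 (check: the sum is -12.0000 = tr M).

Eigenvalues sorted in increasing order: [-9.7321, -6.2679, 4.0000].


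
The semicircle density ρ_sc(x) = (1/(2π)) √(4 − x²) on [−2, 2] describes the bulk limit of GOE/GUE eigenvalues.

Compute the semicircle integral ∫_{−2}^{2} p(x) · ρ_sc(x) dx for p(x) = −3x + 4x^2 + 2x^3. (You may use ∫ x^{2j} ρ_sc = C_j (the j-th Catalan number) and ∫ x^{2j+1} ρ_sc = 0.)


Write p(x) = Σ a_i x^i, split into monomials and integrate each against ρ_sc separately.
Using ∫ x^{2j} ρ_sc = C_j = (1/(j+1)) C(2j, j) (Catalan numbers) and ∫ x^{2j+1} ρ_sc = 0 (odd monomials vanish by symmetry):
  i = 1 (odd): ∫ x^1 ρ_sc = 0 (vanishes)
  i = 2 (even): a_2 · C_{1} = 4 · 1 = 4
  i = 3 (odd): ∫ x^3 ρ_sc = 0 (vanishes)

Summing the contributions: ∫_{−2}^{2} p(x) ρ_sc(x) dx = 4.


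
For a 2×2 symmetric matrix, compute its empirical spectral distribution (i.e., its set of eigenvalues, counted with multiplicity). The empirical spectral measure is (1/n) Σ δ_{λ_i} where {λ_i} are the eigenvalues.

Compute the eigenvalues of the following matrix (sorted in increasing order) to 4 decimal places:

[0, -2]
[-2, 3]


Since M is real symmetric, both eigenvalues are real; they are the roots of det(λI − M) = λ² − (tr M) λ + det M.
tr M = 0 + 3 = 3.
det M = 0·3 − (-2)² = 0 − 4 = -4.
Characteristic polynomial: λ² − 3λ − 4 = 0.
Discriminant Δ = (tr M)² − 4·det M = 9 − (-16) = 25; √Δ = 5.000000.
λ = (tr M ± √Δ)/2 = (3 ± 5.000000)/2, giving (tr M − √Δ)/2 = -1.0000 and (tr M + √Δ)/2 = 4.0000.

Eigenvalues sorted in increasing order: [-1.0000, 4.0000].


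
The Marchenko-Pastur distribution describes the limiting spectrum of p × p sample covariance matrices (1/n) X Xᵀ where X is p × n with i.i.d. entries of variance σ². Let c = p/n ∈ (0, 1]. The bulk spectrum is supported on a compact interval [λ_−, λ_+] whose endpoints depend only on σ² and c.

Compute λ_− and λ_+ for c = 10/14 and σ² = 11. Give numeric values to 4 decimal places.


c = 10/14 = 0.714286; √c = 0.845154.
λ_− = σ² (1 − √c)² = 11 · (1 − 0.845154)² = 11 · (0.154846)² = 0.263749.
λ_+ = σ² (1 + √c)² = 11 · (1 + 0.845154)² = 11 · (1.845154)² = 37.450536.

Rounded to 4 decimal places: λ_− ≈ 0.2637, λ_+ ≈ 37.4505.


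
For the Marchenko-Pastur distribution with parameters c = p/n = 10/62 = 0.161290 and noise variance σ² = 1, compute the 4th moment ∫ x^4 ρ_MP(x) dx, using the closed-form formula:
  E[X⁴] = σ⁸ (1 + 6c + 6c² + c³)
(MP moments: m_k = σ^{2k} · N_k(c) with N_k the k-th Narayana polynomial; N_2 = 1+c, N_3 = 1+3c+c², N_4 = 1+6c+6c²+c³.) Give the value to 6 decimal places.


E[X⁴] = σ⁸ (1 + 6c + 6c² + c³) (fourth MP moment). With σ² = 1 (so σ⁸ = 1) and c = 10/62 = 0.161290: E[X⁴] = 1 · (1 + 6·0.161290 + 6·(0.161290)² + (0.161290)³) = 1 · 2.128025.

So E[X^4] = 2.128025.


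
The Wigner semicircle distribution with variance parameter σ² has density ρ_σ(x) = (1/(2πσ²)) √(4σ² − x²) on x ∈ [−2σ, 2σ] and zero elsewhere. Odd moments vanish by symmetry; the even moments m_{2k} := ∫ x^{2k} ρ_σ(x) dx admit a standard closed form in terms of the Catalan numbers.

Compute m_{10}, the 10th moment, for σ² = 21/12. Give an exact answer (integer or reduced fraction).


By the scaled semicircle moment identity, m_{2k} = σ^{2k} · C_k with k = 5.
C_5 = (1/(k+1)) · C(2k, k) = (1/6) · C(10, 5) = (1/6) · 252 = 42.
σ^{2k} = (σ²)^k = (21/12)^5 = 16807/1024.

Therefore m_{10} = σ^{10} · C_5 = (16807/1024) · 42 = 352947/512.


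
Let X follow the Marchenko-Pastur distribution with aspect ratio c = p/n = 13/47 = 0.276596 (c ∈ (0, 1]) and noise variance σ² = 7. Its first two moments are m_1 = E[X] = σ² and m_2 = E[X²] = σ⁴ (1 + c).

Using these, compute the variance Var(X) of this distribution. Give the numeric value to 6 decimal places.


m_1 = E[X] = σ² = 7, so m_1² = 49.
m_2 = E[X²] = σ⁴ (1 + c) = 49 · (1 + 0.276596) = 49 · 1.276596 = 62.553191.
(Note m_2 − m_1² simplifies to c · σ⁴ = 0.276596 · 49.)

Var(X) = m_2 − m_1² = 62.553191 − 49 = 13.553191.


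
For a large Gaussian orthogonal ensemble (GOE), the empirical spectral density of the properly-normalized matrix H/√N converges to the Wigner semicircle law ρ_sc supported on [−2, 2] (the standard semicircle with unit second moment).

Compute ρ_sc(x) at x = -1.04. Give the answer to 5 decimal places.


ρ_sc(x) = (1/(2π)) √(4 − x²). With x = -1.04:
  4 − x² = 4 − (-1.04)² = 4 − 1.081600 = 2.918400.
  √(4 − x²) = 1.708333.
  1/(2π) = 0.159155.
  ρ_sc(-1.04) = 0.159155 · 1.708333 = 0.271890.

Rounded to 5 decimal places: ρ_sc(-1.04) ≈ 0.27189.


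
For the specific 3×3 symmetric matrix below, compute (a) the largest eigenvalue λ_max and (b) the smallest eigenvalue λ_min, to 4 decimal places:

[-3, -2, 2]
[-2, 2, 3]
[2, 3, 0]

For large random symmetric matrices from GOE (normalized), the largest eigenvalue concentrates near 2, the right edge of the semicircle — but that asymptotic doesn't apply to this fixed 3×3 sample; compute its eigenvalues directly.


Since M is real symmetric, all three eigenvalues are real; they are the roots of det(λI − M) = λ³ − (tr M) λ² + s λ − det M, where s is the sum of the principal 2×2 minors.
tr M = -3 + 2 + 0 = -1.
s = ((-3)·2 − (-2)²) + ((-3)·0 − 2²) + (2·0 − 3²) = -10 + (-4) + (-9) = -23.
det M (expand along row 1) = (-3)·(-9) − (-2)·(-6) + 2·(-10) = -5.
Characteristic polynomial: λ³ + λ² − 23λ + 5 = 0.
Substitute λ = y + (tr M)/3 = y − 0.333333 to remove the quadratic term: y³ + p·y + q = 0 with p = s − (tr M)²/3 = -23.333333 and q = −2(tr M)³/27 + (tr M)·s/3 − det M = 12.740741.
Three real roots ⇒ use the trigonometric (Viète) form: r = 2√(−p/3) = 5.577734, φ = arccos(3q/(p·r)) = arccos(-0.293685) = 1.868876 rad.
y_k = r·cos(φ/3 − 2πk/3) for k = 0, 1, 2 gives y = 4.529989, 0.553291, -5.083280.
λ_k = y_k − 0.333333 gives λ = 4.1967, 0.2200, -5.4166 (check: the sum is -1.0000 = tr M).

Hence λ_max = 4.1967 and λ_min = -5.4166.


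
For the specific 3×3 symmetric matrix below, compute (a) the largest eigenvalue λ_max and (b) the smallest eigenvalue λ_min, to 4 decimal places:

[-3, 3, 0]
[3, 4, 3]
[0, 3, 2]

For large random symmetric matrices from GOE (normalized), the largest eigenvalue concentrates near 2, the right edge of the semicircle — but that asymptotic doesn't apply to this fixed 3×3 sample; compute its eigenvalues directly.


Since M is real symmetric, all three eigenvalues are real; they are the roots of det(λI − M) = λ³ − (tr M) λ² + s λ − det M, where s is the sum of the principal 2×2 minors.
tr M = -3 + 4 + 2 = 3.
s = ((-3)·4 − 3²) + ((-3)·2 − 0²) + (4·2 − 3²) = -21 + (-6) + (-1) = -28.
det M (expand along row 1) = (-3)·(-1) − 3·6 + 0·9 = -15.
Characteristic polynomial: λ³ − 3λ² − 28λ + 15 = 0.
Substitute λ = y + (tr M)/3 = y + 1.000000 to remove the quadratic term: y³ + p·y + q = 0 with p = s − (tr M)²/3 = -31.000000 and q = −2(tr M)³/27 + (tr M)·s/3 − det M = -15.000000.
Three real roots ⇒ use the trigonometric (Viète) form: r = 2√(−p/3) = 6.429101, φ = arccos(3q/(p·r)) = arccos(0.225788) = 1.343045 rad.
y_k = r·cos(φ/3 − 2πk/3) for k = 0, 1, 2 gives y = 5.795533, -0.487611, -5.307922.
λ_k = y_k + 1.000000 gives λ = 6.7955, 0.5124, -4.3079 (check: the sum is 3.0000 = tr M).

Hence λ_max = 6.7955 and λ_min = -4.3079.


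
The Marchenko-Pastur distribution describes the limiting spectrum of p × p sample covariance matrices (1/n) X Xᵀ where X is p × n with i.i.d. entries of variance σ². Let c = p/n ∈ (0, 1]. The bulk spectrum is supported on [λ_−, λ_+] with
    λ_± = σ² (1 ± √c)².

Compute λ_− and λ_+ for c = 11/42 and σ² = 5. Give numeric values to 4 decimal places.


c = 11/42 = 0.261905; √c = 0.511766.
λ_− = σ² (1 − √c)² = 5 · (1 − 0.511766)² = 5 · (0.488234)² = 1.191861.
λ_+ = σ² (1 + √c)² = 5 · (1 + 0.511766)² = 5 · (1.511766)² = 11.427187.

Rounded to 4 decimal places: λ_− ≈ 1.1919, λ_+ ≈ 11.4272.


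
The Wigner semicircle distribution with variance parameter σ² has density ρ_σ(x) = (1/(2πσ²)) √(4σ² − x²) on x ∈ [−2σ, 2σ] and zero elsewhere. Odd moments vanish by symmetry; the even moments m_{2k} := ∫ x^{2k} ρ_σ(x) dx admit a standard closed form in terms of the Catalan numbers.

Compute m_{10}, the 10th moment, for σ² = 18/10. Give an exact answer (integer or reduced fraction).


By the scaled semicircle moment identity, m_{2k} = σ^{2k} · C_k with k = 5.
C_5 = (1/(k+1)) · C(2k, k) = (1/6) · C(10, 5) = (1/6) · 252 = 42.
σ^{2k} = (σ²)^k = (18/10)^5 = 59049/3125.

Therefore m_{10} = σ^{10} · C_5 = (59049/3125) · 42 = 2480058/3125.


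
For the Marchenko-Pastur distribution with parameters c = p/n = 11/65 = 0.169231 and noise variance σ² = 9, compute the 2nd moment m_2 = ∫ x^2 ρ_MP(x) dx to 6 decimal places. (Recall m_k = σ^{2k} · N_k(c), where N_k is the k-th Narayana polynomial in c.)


E[X²] = σ⁴ (1 + c) (second MP moment). With σ² = 9 (so σ⁴ = 81) and c = 11/65 = 0.169231: E[X²] = 81 · (1 + 0.169231) = 81 · 1.169231.

So E[X^2] = 94.707692.


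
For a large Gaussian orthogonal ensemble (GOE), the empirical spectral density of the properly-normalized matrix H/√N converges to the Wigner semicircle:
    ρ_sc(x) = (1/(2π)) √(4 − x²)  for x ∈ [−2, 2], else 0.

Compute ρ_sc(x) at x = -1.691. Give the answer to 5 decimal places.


ρ_sc(x) = (1/(2π)) √(4 − x²). With x = -1.691:
  4 − x² = 4 − (-1.691)² = 4 − 2.859481 = 1.140519.
  √(4 − x²) = 1.067951.
  1/(2π) = 0.159155.
  ρ_sc(-1.691) = 0.159155 · 1.067951 = 0.169970.

Rounded to 5 decimal places: ρ_sc(-1.691) ≈ 0.16997.


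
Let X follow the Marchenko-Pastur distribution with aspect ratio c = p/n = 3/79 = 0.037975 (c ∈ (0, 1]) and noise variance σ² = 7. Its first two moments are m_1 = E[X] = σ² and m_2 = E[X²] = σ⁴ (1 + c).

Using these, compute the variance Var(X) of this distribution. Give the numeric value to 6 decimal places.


m_1 = E[X] = σ² = 7, so m_1² = 49.
m_2 = E[X²] = σ⁴ (1 + c) = 49 · (1 + 0.037975) = 49 · 1.037975 = 50.860759.
(Note m_2 − m_1² simplifies to c · σ⁴ = 0.037975 · 49.)

Var(X) = m_2 − m_1² = 50.860759 − 49 = 1.860759.


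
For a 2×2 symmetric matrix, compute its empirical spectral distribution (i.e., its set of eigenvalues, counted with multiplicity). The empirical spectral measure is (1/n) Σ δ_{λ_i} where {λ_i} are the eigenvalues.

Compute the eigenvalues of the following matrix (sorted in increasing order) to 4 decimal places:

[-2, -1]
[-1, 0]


Since M is real symmetric, both eigenvalues are real; they are the roots of det(λI − M) = λ² − (tr M) λ + det M.
tr M = -2 + 0 = -2.
det M = (-2)·0 − (-1)² = 0 − 1 = -1.
Characteristic polynomial: λ² + 2λ − 1 = 0.
Discriminant Δ = (tr M)² − 4·det M = 4 − (-4) = 8; √Δ = 2.828427.
λ = (tr M ± √Δ)/2 = (-2 ± 2.828427)/2, giving (tr M − √Δ)/2 = -2.4142 and (tr M + √Δ)/2 = 0.4142.

Eigenvalues sorted in increasing order: [-2.4142, 0.4142].


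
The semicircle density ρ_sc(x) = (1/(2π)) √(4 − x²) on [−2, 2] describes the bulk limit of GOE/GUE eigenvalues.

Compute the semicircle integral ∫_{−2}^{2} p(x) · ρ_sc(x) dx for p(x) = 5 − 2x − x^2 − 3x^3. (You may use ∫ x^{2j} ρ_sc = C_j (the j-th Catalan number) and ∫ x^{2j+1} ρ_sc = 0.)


Write p(x) = Σ a_i x^i, split into monomials and integrate each against ρ_sc separately.
Using ∫ x^{2j} ρ_sc = C_j = (1/(j+1)) C(2j, j) (Catalan numbers) and ∫ x^{2j+1} ρ_sc = 0 (odd monomials vanish by symmetry):
  i = 0 (even): a_0 · C_{0} = 5 · 1 = 5
  i = 1 (odd): ∫ x^1 ρ_sc = 0 (vanishes)
  i = 2 (even): a_2 · C_{1} = -1 · 1 = -1
  i = 3 (odd): ∫ x^3 ρ_sc = 0 (vanishes)

Summing the contributions: ∫_{−2}^{2} p(x) ρ_sc(x) dx = 5 + (-1) = 4.


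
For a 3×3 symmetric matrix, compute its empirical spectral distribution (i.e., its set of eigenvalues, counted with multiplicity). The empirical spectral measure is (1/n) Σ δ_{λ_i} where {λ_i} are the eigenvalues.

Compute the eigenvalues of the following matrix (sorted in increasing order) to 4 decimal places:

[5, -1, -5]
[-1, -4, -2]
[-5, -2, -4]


Since M is real symmetric, all three eigenvalues are real; they are the roots of det(λI − M) = λ³ − (tr M) λ² + s λ − det M, where s is the sum of the principal 2×2 minors.
tr M = 5 + (-4) + (-4) = -3.
s = (5·(-4) − (-1)²) + (5·(-4) − (-5)²) + ((-4)·(-4) − (-2)²) = -21 + (-45) + 12 = -54.
det M (expand along row 1) = 5·12 − (-1)·(-6) + (-5)·(-18) = 144.
Characteristic polynomial: λ³ + 3λ² − 54λ − 144 = 0.
Substitute λ = y + (tr M)/3 = y − 1.000000 to remove the quadratic term: y³ + p·y + q = 0 with p = s − (tr M)²/3 = -57.000000 and q = −2(tr M)³/27 + (tr M)·s/3 − det M = -88.000000.
Three real roots ⇒ use the trigonometric (Viète) form: r = 2√(−p/3) = 8.717798, φ = arccos(3q/(p·r)) = arccos(0.531279) = 1.010687 rad.
y_k = r·cos(φ/3 − 2πk/3) for k = 0, 1, 2 gives y = 8.227730, -1.618199, -6.609530.
λ_k = y_k − 1.000000 gives λ = 7.2277, -2.6182, -7.6095 (check: the sum is -3.0000 = tr M).

Eigenvalues sorted in increasing order: [-7.6095, -2.6182, 7.2277].


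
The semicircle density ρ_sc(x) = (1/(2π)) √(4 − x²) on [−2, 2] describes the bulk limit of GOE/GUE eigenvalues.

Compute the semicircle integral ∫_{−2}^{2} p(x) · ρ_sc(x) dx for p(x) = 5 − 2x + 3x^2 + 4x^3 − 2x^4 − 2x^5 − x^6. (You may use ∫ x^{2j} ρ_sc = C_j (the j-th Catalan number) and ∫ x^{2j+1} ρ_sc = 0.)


Write p(x) = Σ a_i x^i, split into monomials and integrate each against ρ_sc separately.
Using ∫ x^{2j} ρ_sc = C_j = (1/(j+1)) C(2j, j) (Catalan numbers) and ∫ x^{2j+1} ρ_sc = 0 (odd monomials vanish by symmetry):
  i = 0 (even): a_0 · C_{0} = 5 · 1 = 5
  i = 1 (odd): ∫ x^1 ρ_sc = 0 (vanishes)
  i = 2 (even): a_2 · C_{1} = 3 · 1 = 3
  i = 3 (odd): ∫ x^3 ρ_sc = 0 (vanishes)
  i = 4 (even): a_4 · C_{2} = -2 · 2 = -4
  i = 5 (odd): ∫ x^5 ρ_sc = 0 (vanishes)
  i = 6 (even): a_6 · C_{3} = -1 · 5 = -5

Summing the contributions: ∫_{−2}^{2} p(x) ρ_sc(x) dx = 5 + 3 + (-4) + (-5) = -1.


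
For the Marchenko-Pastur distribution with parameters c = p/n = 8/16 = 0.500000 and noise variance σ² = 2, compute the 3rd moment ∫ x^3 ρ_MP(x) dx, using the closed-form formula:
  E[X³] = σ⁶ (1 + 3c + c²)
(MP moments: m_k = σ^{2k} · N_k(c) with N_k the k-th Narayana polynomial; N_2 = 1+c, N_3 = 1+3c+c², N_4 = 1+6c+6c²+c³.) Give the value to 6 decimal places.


E[X³] = σ⁶ (1 + 3c + c²) (third MP moment). With σ² = 2 (so σ⁶ = 8) and c = 8/16 = 0.500000: E[X³] = 8 · (1 + 3·0.500000 + (0.500000)²) = 8 · 2.750000.

So E[X^3] = 22.000000.


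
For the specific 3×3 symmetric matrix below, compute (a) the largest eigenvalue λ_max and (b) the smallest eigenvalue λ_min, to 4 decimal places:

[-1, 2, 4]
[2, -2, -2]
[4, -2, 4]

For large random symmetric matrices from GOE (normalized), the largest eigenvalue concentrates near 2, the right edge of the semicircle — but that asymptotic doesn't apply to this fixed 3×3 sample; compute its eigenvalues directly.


Since M is real symmetric, all three eigenvalues are real; they are the roots of det(λI − M) = λ³ − (tr M) λ² + s λ − det M, where s is the sum of the principal 2×2 minors.
tr M = -1 + (-2) + 4 = 1.
s = ((-1)·(-2) − 2²) + ((-1)·4 − 4²) + ((-2)·4 − (-2)²) = -2 + (-20) + (-12) = -34.
det M (expand along row 1) = (-1)·(-12) − 2·16 + 4·4 = -4.
Characteristic polynomial: λ³ − λ² − 34λ + 4 = 0.
Substitute λ = y + (tr M)/3 = y + 0.333333 to remove the quadratic term: y³ + p·y + q = 0 with p = s − (tr M)²/3 = -34.333333 and q = −2(tr M)³/27 + (tr M)·s/3 − det M = -7.407407.
Three real roots ⇒ use the trigonometric (Viète) form: r = 2√(−p/3) = 6.765928, φ = arccos(3q/(p·r)) = arccos(0.095663) = 1.474987 rad.
y_k = r·cos(φ/3 − 2πk/3) for k = 0, 1, 2 gives y = 5.964499, -0.216043, -5.748456.
λ_k = y_k + 0.333333 gives λ = 6.2978, 0.1173, -5.4151 (check: the sum is 1.0000 = tr M).

Hence λ_max = 6.2978 and λ_min = -5.4151.


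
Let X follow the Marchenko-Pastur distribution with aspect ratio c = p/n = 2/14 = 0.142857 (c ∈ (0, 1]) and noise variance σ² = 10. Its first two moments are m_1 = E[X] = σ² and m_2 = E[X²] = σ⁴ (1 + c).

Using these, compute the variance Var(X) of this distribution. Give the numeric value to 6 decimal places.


m_1 = E[X] = σ² = 10, so m_1² = 100.
m_2 = E[X²] = σ⁴ (1 + c) = 100 · (1 + 0.142857) = 100 · 1.142857 = 114.285714.
(Note m_2 − m_1² simplifies to c · σ⁴ = 0.142857 · 100.)

Var(X) = m_2 − m_1² = 114.285714 − 100 = 14.285714.


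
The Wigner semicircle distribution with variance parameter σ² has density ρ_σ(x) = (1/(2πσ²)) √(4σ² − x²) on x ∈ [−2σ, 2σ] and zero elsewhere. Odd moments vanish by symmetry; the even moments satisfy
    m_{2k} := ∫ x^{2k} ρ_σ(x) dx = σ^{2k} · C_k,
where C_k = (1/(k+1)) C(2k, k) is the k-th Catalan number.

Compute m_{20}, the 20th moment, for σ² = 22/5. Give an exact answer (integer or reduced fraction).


By the scaled semicircle moment identity, m_{2k} = σ^{2k} · C_k with k = 10.
C_10 = (1/(k+1)) · C(2k, k) = (1/11) · C(20, 10) = (1/11) · 184756 = 16796.
σ^{2k} = (σ²)^k = (22/5)^10 = 26559922791424/9765625.

Therefore m_{20} = σ^{20} · C_10 = (26559922791424/9765625) · 16796 = 446100463204757504/9765625.


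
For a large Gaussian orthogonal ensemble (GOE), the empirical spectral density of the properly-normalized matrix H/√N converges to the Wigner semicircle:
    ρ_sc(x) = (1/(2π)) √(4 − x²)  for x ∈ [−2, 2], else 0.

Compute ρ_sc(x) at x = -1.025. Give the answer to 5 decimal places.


ρ_sc(x) = (1/(2π)) √(4 − x²). With x = -1.025:
  4 − x² = 4 − (-1.025)² = 4 − 1.050625 = 2.949375.
  √(4 − x²) = 1.717374.
  1/(2π) = 0.159155.
  ρ_sc(-1.025) = 0.159155 · 1.717374 = 0.273329.

Rounded to 5 decimal places: ρ_sc(-1.025) ≈ 0.27333.


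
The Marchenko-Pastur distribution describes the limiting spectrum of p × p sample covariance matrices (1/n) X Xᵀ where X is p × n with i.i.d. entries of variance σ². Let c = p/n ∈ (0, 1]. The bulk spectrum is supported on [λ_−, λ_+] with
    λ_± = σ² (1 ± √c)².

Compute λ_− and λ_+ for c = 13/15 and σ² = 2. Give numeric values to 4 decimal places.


c = 13/15 = 0.866667; √c = 0.930949.
λ_− = σ² (1 − √c)² = 2 · (1 − 0.930949)² = 2 · (0.069051)² = 0.009536.
λ_+ = σ² (1 + √c)² = 2 · (1 + 0.930949)² = 2 · (1.930949)² = 7.457131.

Rounded to 4 decimal places: λ_− ≈ 0.0095, λ_+ ≈ 7.4571.


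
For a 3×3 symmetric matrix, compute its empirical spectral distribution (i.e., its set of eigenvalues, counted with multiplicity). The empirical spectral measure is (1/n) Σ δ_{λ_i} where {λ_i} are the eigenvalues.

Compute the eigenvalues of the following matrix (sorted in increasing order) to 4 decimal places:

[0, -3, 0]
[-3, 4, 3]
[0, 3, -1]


Since M is real symmetric, all three eigenvalues are real; they are the roots of det(λI − M) = λ³ − (tr M) λ² + s λ − det M, where s is the sum of the principal 2×2 minors.
tr M = 0 + 4 + (-1) = 3.
s = (0·4 − (-3)²) + (0·(-1) − 0²) + (4·(-1) − 3²) = -9 + 0 + (-13) = -22.
det M (expand along row 1) = 0·(-13) − (-3)·3 + 0·(-9) = 9.
Characteristic polynomial: λ³ − 3λ² − 22λ − 9 = 0.
Substitute λ = y + (tr M)/3 = y + 1.000000 to remove the quadratic term: y³ + p·y + q = 0 with p = s − (tr M)²/3 = -25.000000 and q = −2(tr M)³/27 + (tr M)·s/3 − det M = -33.000000.
Three real roots ⇒ use the trigonometric (Viète) form: r = 2√(−p/3) = 5.773503, φ = arccos(3q/(p·r)) = arccos(0.685892) = 0.814967 rad.
y_k = r·cos(φ/3 − 2πk/3) for k = 0, 1, 2 gives y = 5.561776, -1.439254, -4.122523.
λ_k = y_k + 1.000000 gives λ = 6.5618, -0.4393, -3.1225 (check: the sum is 3.0000 = tr M).

Eigenvalues sorted in increasing order: [-3.1225, -0.4393, 6.5618].


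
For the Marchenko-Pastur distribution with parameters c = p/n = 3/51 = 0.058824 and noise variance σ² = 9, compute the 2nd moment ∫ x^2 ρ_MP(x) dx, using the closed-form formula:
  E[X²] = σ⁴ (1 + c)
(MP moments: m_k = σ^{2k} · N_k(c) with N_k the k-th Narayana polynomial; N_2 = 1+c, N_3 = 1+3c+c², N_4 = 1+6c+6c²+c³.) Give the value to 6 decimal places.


E[X²] = σ⁴ (1 + c) (second MP moment). With σ² = 9 (so σ⁴ = 81) and c = 3/51 = 0.058824: E[X²] = 81 · (1 + 0.058824) = 81 · 1.058824.

So E[X^2] = 85.764706.


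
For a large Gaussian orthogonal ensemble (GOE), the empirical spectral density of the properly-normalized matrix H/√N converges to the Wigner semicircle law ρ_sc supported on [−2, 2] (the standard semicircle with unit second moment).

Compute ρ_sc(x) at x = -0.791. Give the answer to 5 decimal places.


ρ_sc(x) = (1/(2π)) √(4 − x²). With x = -0.791:
  4 − x² = 4 − (-0.791)² = 4 − 0.625681 = 3.374319.
  √(4 − x²) = 1.836932.
  1/(2π) = 0.159155.
  ρ_sc(-0.791) = 0.159155 · 1.836932 = 0.292357.

Rounded to 5 decimal places: ρ_sc(-0.791) ≈ 0.29236.


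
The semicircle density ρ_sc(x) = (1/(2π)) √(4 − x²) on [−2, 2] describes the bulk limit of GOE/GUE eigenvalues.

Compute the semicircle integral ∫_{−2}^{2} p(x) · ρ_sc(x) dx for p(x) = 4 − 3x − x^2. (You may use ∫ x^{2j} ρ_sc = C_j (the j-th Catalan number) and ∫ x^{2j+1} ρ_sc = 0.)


Write p(x) = Σ a_i x^i, split into monomials and integrate each against ρ_sc separately.
Using ∫ x^{2j} ρ_sc = C_j = (1/(j+1)) C(2j, j) (Catalan numbers) and ∫ x^{2j+1} ρ_sc = 0 (odd monomials vanish by symmetry):
  i = 0 (even): a_0 · C_{0} = 4 · 1 = 4
  i = 1 (odd): ∫ x^1 ρ_sc = 0 (vanishes)
  i = 2 (even): a_2 · C_{1} = -1 · 1 = -1

Summing the contributions: ∫_{−2}^{2} p(x) ρ_sc(x) dx = 4 + (-1) = 3.


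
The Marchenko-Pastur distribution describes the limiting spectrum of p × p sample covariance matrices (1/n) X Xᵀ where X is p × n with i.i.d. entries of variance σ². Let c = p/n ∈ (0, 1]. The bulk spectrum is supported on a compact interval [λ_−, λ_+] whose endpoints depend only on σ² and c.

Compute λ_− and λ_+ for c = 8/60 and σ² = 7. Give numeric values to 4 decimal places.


c = 8/60 = 0.133333; √c = 0.365148.
λ_− = σ² (1 − √c)² = 7 · (1 − 0.365148)² = 7 · (0.634852)² = 2.821256.
λ_+ = σ² (1 + √c)² = 7 · (1 + 0.365148)² = 7 · (1.365148)² = 13.045411.

Rounded to 4 decimal places: λ_− ≈ 2.8213, λ_+ ≈ 13.0454.


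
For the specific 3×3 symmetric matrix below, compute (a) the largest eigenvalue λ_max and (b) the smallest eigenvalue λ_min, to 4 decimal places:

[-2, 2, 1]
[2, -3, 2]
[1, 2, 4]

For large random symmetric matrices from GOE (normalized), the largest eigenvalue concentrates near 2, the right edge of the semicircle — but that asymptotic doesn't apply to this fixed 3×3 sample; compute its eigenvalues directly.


Since M is real symmetric, all three eigenvalues are real; they are the roots of det(λI − M) = λ³ − (tr M) λ² + s λ − det M, where s is the sum of the principal 2×2 minors.
tr M = -2 + (-3) + 4 = -1.
s = ((-2)·(-3) − 2²) + ((-2)·4 − 1²) + ((-3)·4 − 2²) = 2 + (-9) + (-16) = -23.
det M (expand along row 1) = (-2)·(-16) − 2·6 + 1·7 = 27.
Characteristic polynomial: λ³ + λ² − 23λ − 27 = 0.
Substitute λ = y + (tr M)/3 = y − 0.333333 to remove the quadratic term: y³ + p·y + q = 0 with p = s − (tr M)²/3 = -23.333333 and q = −2(tr M)³/27 + (tr M)·s/3 − det M = -19.259259.
Three real roots ⇒ use the trigonometric (Viète) form: r = 2√(−p/3) = 5.577734, φ = arccos(3q/(p·r)) = arccos(0.443942) = 1.110803 rad.
y_k = r·cos(φ/3 − 2πk/3) for k = 0, 1, 2 gives y = 5.199733, -0.851893, -4.347841.
λ_k = y_k − 0.333333 gives λ = 4.8664, -1.1852, -4.6812 (check: the sum is -1.0000 = tr M).

Hence λ_max = 4.8664 and λ_min = -4.6812.


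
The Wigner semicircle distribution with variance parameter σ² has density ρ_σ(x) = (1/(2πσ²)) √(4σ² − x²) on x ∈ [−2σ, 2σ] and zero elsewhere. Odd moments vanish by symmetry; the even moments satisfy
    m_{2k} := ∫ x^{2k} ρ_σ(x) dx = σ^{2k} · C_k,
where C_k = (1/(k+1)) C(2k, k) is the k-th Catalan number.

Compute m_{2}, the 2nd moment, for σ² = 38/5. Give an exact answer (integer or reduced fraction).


By the scaled semicircle moment identity, m_{2k} = σ^{2k} · C_k with k = 1.
C_1 = (1/(k+1)) · C(2k, k) = (1/2) · C(2, 1) = (1/2) · 2 = 1.
σ^{2k} = (σ²)^k = (38/5)^1 = 38/5.

Therefore m_{2} = σ^{2} · C_1 = (38/5) · 1 = 38/5.
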